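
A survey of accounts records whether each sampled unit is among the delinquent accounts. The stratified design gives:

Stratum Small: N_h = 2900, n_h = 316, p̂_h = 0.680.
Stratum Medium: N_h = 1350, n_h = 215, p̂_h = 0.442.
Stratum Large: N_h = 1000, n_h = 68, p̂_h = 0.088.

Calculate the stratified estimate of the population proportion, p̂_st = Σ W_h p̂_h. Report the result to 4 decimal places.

N = 5250; stratum weights W_h = N_h/N.
p̂_st = Σ W_h p̂_h = (2900·0.680 + 1350·0.442 + 1000·0.088)/5250 = 0.50604

p̂_st ≈ 0.5060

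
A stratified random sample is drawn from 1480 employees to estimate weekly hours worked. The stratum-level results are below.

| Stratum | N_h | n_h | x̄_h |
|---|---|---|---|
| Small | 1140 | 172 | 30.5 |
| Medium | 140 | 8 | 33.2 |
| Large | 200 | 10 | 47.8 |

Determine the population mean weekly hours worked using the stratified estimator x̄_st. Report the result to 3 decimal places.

x̄_st ≈ 33.093

N = Σ N_h = 1480. Stratum weights W_h = N_h/N.
x̄_st = (1140·30.5 + 140·33.2 + 200·47.8) / 1480 = 33.09324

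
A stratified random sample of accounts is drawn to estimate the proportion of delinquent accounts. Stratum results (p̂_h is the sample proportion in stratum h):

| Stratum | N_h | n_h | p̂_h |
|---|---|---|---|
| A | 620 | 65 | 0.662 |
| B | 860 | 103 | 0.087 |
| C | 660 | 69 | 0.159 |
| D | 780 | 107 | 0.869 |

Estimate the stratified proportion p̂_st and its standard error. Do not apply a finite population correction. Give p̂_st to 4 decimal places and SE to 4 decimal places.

p̂_st ≈ 0.4343, SE ≈ 0.0201

N = 2920; stratum weights W_h = N_h/N.
p̂_st = Σ W_h p̂_h = (620·0.662 + 860·0.087 + 660·0.159 + 780·0.869)/2920 = 0.43425
V̂(p̂_st) = Σ W_h² p̂_h(1−p̂_h)/(n_h−1):
  stratum A: (620/2920)²·0.662·0.338/64 = 0.00015762
  stratum B: (860/2920)²·0.087·0.913/102 = 6.75493e-05
  stratum C: (660/2920)²·0.159·0.841/68 = 0.000100463
  stratum D: (780/2920)²·0.869·0.131/106 = 7.66317e-05
V̂(p̂_st) = 0.000402265; SE = √V̂ = 0.0200565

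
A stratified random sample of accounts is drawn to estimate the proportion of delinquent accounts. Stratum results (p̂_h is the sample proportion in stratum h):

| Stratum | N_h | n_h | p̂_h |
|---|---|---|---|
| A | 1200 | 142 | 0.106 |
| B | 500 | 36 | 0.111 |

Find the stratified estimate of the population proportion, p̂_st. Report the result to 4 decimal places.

p̂_st ≈ 0.1075

N = 1700; stratum weights W_h = N_h/N.
p̂_st = Σ W_h p̂_h = (1200·0.106 + 500·0.111)/1700 = 0.10747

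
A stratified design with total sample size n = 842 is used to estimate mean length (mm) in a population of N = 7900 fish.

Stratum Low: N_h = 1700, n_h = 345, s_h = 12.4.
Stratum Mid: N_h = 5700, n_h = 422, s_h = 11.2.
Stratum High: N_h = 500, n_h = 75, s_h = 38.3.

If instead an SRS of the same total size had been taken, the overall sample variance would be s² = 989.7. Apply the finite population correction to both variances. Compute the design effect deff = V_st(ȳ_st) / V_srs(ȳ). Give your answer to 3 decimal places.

V̂(ȳ_st) = Σ W_h² (1 − n_h/N_h) s_h²/n_h, with W_h = N_h/N and N = 7900:
  stratum Low: (1700/7900)²·(1 − 345/1700)·12.4²/345 = 0.0164497
  stratum Mid: (5700/7900)²·(1 − 422/5700)·11.2²/422 = 0.143289
  stratum High: (500/7900)²·(1 − 75/500)·38.3²/75 = 0.0665949
V_st = 0.226334
V_srs = (1 − 842/7900)·989.7/842 = 1.05014
deff = V_st / V_srs = 0.226334/1.05014 = 0.2155

deff ≈ 0.216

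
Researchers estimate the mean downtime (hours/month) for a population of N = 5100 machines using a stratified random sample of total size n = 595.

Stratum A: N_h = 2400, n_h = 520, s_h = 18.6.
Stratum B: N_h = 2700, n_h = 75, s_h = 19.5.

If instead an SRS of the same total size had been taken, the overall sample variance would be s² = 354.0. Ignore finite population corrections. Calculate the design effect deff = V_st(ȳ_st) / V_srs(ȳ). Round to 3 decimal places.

V̂(ȳ_st) = Σ W_h² s_h²/n_h, with W_h = N_h/N and N = 5100:
  stratum A: (2400/5100)²·18.6²/520 = 0.147335
  stratum B: (2700/5100)²·19.5²/75 = 1.421
V_st = 1.56834
V_srs = s²/n = 354.0/595 = 0.594958
deff = V_st / V_srs = 1.56834/0.594958 = 2.6360

deff ≈ 2.636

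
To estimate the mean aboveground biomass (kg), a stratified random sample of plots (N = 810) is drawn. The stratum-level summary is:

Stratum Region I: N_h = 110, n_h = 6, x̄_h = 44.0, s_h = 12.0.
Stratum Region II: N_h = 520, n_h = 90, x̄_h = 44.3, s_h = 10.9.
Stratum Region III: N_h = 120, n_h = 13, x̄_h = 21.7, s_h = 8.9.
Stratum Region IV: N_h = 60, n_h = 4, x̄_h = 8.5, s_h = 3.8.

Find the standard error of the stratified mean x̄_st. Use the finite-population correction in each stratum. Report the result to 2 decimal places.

V̂(x̄_st) = Σ W_h² (1 − n_h/N_h) s_h²/n_h, with W_h = N_h/N and N = 810:
  stratum Region I: (110/810)²·(1 − 6/110)·12.0²/6 = 0.418473
  stratum Region II: (520/810)²·(1 − 90/520)·10.9²/90 = 0.449896
  stratum Region III: (120/810)²·(1 − 13/120)·8.9²/13 = 0.119243
  stratum Region IV: (60/810)²·(1 − 4/60)·3.8²/4 = 0.0184874
V̂(x̄_st) = 1.0061
SE(x̄_st) = √1.0061 = 1.00304

SE(x̄_st) ≈ 1.00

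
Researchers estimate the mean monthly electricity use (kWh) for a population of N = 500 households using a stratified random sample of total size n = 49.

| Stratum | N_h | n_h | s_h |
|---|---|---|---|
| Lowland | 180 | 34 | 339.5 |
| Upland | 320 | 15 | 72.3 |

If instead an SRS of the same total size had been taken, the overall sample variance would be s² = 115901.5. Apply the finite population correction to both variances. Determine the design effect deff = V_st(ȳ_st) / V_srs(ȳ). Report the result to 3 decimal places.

V̂(ȳ_st) = Σ W_h² (1 − n_h/N_h) s_h²/n_h, with W_h = N_h/N and N = 500:
  stratum Lowland: (180/500)²·(1 − 34/180)·339.5²/34 = 356.358
  stratum Upland: (320/500)²·(1 − 15/320)·72.3²/15 = 136.049
V_st = 492.407
V_srs = (1 − 49/500)·115901.5/49 = 2133.53
deff = V_st / V_srs = 492.407/2133.53 = 0.2308

deff ≈ 0.231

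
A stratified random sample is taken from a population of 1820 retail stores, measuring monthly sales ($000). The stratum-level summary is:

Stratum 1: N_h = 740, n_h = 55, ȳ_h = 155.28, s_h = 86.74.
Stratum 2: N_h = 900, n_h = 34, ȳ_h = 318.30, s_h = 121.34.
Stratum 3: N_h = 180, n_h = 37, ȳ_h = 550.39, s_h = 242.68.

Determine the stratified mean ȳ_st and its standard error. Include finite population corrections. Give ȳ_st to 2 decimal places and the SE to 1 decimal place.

ȳ_st = Σ W_h ȳ_h = (740·155.28 + 900·318.30 + 180·550.39)/1820 = 274.97110
V̂(ȳ_st) = Σ W_h² (1 − n_h/N_h) s_h²/n_h, with W_h = N_h/N and N = 1820:
  stratum 1: (740/1820)²·(1 − 55/740)·86.74²/55 = 20.9342
  stratum 2: (900/1820)²·(1 − 34/900)·121.34²/34 = 101.894
  stratum 3: (180/1820)²·(1 − 37/180)·242.68²/37 = 12.3689
V̂(ȳ_st) = 135.197
SE(ȳ_st) = √135.197 = 11.6274

ȳ_st ≈ 274.97, SE ≈ 11.6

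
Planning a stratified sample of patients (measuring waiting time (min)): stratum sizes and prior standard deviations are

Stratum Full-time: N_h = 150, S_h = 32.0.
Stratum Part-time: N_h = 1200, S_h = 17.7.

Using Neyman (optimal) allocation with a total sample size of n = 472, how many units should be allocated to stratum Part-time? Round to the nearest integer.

Neyman allocation: n_h = n · N_h S_h / Σ N_i S_i, with n = 472.
  stratum Full-time: N_h·S_h = 150·32.0 = 4800.00
  stratum Part-time: N_h·S_h = 1200·17.7 = 21240.00
Σ N_h S_h = 26040.00
n for stratum Part-time = 472·21240.00/26040.00 = 384.995 → 385

385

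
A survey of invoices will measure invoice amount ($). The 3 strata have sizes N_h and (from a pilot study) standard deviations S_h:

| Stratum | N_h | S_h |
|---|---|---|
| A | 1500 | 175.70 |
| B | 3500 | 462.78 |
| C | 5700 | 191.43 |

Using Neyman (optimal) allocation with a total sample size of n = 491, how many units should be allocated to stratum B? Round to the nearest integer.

Neyman allocation: n_h = n · N_h S_h / Σ N_i S_i, with n = 491.
  stratum A: N_h·S_h = 1500·175.70 = 263550.00
  stratum B: N_h·S_h = 3500·462.78 = 1619730.00
  stratum C: N_h·S_h = 5700·191.43 = 1091151.00
Σ N_h S_h = 2974431.00
n for stratum B = 491·1619730.00/2974431.00 = 267.375 → 267

267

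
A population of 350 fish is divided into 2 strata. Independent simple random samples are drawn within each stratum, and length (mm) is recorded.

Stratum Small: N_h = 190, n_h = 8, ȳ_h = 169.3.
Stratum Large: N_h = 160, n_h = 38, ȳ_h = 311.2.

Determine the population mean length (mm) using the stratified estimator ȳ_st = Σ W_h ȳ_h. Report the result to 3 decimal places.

N = Σ N_h = 350. Stratum weights W_h = N_h/N.
ȳ_st = (190·169.3 + 160·311.2) / 350 = 234.16857

ȳ_st ≈ 234.169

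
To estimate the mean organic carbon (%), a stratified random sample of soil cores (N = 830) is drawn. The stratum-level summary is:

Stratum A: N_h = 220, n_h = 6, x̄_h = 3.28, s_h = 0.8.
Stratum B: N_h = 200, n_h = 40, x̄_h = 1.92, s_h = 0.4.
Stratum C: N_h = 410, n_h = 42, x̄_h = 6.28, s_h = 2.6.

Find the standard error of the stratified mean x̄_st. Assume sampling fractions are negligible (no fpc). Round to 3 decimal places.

SE(x̄_st) ≈ 0.217

V̂(x̄_st) = Σ W_h² s_h²/n_h, with W_h = N_h/N and N = 830:
  stratum A: (220/830)²·0.8²/6 = 0.00749407
  stratum B: (200/830)²·0.4²/40 = 0.000232254
  stratum C: (410/830)²·2.6²/42 = 0.0392743
V̂(x̄_st) = 0.0470007
SE(x̄_st) = √0.0470007 = 0.216796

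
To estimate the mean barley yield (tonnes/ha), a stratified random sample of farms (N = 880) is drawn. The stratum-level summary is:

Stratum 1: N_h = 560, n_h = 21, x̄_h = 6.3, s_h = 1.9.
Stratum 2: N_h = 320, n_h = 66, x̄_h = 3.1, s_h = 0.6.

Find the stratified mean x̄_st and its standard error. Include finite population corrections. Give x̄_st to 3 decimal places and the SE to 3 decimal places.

x̄_st = Σ W_h x̄_h = (560·6.3 + 320·3.1)/880 = 5.13636
V̂(x̄_st) = Σ W_h² (1 − n_h/N_h) s_h²/n_h, with W_h = N_h/N and N = 880:
  stratum 1: (560/880)²·(1 − 21/560)·1.9²/21 = 0.0670038
  stratum 2: (320/880)²·(1 − 66/320)·0.6²/66 = 0.000572502
V̂(x̄_st) = 0.0675763
SE(x̄_st) = √0.0675763 = 0.259954

x̄_st ≈ 5.136, SE ≈ 0.260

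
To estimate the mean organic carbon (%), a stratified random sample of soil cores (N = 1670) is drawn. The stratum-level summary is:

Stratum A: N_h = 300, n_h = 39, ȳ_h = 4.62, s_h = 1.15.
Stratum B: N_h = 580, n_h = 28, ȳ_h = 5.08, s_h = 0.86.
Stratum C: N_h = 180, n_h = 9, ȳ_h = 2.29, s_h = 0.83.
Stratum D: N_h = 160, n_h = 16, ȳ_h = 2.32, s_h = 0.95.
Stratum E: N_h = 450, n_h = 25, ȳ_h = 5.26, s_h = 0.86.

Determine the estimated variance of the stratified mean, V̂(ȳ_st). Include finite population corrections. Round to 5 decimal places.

V̂(ȳ_st) = Σ W_h² (1 − n_h/N_h) s_h²/n_h, with W_h = N_h/N and N = 1670:
  stratum A: (300/1670)²·(1 − 39/300)·1.15²/39 = 0.00095205
  stratum B: (580/1670)²·(1 − 28/580)·0.86²/28 = 0.00303231
  stratum C: (180/1670)²·(1 − 9/180)·0.83²/9 = 0.000844791
  stratum D: (160/1670)²·(1 − 16/160)·0.95²/16 = 0.00046599
  stratum E: (450/1670)²·(1 − 25/450)·0.86²/25 = 0.00202874
V̂(ȳ_st) = 0.00732387

V̂(ȳ_st) ≈ 0.00732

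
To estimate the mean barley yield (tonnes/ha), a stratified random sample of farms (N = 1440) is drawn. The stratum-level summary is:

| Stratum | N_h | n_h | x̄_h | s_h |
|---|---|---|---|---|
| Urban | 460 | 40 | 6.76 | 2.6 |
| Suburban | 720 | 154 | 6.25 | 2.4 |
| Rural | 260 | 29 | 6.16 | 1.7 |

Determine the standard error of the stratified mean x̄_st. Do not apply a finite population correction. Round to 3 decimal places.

V̂(x̄_st) = Σ W_h² s_h²/n_h, with W_h = N_h/N and N = 1440:
  stratum Urban: (460/1440)²·2.6²/40 = 0.0172456
  stratum Suburban: (720/1440)²·2.4²/154 = 0.00935065
  stratum Rural: (260/1440)²·1.7²/29 = 0.00324879
V̂(x̄_st) = 0.029845
SE(x̄_st) = √0.029845 = 0.172757

SE(x̄_st) ≈ 0.173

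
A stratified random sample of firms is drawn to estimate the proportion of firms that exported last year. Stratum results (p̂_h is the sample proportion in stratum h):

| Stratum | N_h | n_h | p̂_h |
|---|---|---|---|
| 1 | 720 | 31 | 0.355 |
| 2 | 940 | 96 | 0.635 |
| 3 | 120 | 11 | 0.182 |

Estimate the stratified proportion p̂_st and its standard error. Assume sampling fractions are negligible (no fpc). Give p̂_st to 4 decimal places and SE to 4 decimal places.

N = 1780; stratum weights W_h = N_h/N.
p̂_st = Σ W_h p̂_h = (720·0.355 + 940·0.635 + 120·0.182)/1780 = 0.49120
V̂(p̂_st) = Σ W_h² p̂_h(1−p̂_h)/(n_h−1):
  stratum 1: (720/1780)²·0.355·0.645/30 = 0.0012488
  stratum 2: (940/1780)²·0.635·0.365/95 = 0.000680391
  stratum 3: (120/1780)²·0.182·0.818/10 = 6.76624e-05
V̂(p̂_st) = 0.00199685; SE = √V̂ = 0.0446861

p̂_st ≈ 0.4912, SE ≈ 0.0447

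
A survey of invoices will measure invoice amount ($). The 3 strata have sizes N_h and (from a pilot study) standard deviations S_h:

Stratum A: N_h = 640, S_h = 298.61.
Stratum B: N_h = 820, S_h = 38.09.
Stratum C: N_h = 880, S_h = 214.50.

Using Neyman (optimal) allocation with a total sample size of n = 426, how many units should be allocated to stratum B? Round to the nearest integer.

32

Neyman allocation: n_h = n · N_h S_h / Σ N_i S_i, with n = 426.
  stratum A: N_h·S_h = 640·298.61 = 191110.40
  stratum B: N_h·S_h = 820·38.09 = 31233.80
  stratum C: N_h·S_h = 880·214.50 = 188760.00
Σ N_h S_h = 411104.20
n for stratum B = 426·31233.80/411104.20 = 32.366 → 32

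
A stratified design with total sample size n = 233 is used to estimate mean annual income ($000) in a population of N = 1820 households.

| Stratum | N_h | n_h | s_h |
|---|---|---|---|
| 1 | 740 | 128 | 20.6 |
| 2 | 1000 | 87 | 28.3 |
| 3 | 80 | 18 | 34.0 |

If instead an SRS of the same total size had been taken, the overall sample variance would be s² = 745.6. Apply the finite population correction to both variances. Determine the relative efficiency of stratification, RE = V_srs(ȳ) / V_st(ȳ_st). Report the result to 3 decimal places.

V̂(ȳ_st) = Σ W_h² (1 − n_h/N_h) s_h²/n_h, with W_h = N_h/N and N = 1820:
  stratum 1: (740/1820)²·(1 − 128/740)·20.6²/128 = 0.453278
  stratum 2: (1000/1820)²·(1 − 87/1000)·28.3²/87 = 2.53736
  stratum 3: (80/1820)²·(1 − 18/80)·34.0²/18 = 0.0961666
V_st = 3.0868
V_srs = (1 − 233/1820)·745.6/233 = 2.79033
Relative efficiency = V_srs / V_st = 2.79033/3.0868 = 0.9040

RE ≈ 0.904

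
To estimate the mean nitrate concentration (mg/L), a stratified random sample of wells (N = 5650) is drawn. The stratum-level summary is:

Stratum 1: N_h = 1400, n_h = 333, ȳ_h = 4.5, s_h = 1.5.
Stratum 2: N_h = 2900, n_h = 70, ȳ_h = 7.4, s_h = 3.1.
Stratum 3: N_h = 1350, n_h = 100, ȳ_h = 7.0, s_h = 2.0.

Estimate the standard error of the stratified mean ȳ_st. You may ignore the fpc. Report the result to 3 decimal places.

V̂(ȳ_st) = Σ W_h² s_h²/n_h, with W_h = N_h/N and N = 5650:
  stratum 1: (1400/5650)²·1.5²/333 = 0.000414856
  stratum 2: (2900/5650)²·3.1²/70 = 0.036168
  stratum 3: (1350/5650)²·2.0²/100 = 0.00228366
V̂(ȳ_st) = 0.0388665
SE(ȳ_st) = √0.0388665 = 0.197146

SE(ȳ_st) ≈ 0.197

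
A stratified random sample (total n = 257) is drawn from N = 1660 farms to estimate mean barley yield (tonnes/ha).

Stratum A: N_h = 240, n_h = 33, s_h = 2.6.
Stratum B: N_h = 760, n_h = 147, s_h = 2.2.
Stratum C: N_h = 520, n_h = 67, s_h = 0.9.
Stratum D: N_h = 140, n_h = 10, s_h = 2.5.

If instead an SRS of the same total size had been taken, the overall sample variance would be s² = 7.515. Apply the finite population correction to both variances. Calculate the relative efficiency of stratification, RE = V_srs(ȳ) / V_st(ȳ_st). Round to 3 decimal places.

RE ≈ 1.714

V̂(ȳ_st) = Σ W_h² (1 − n_h/N_h) s_h²/n_h, with W_h = N_h/N and N = 1660:
  stratum A: (240/1660)²·(1 − 33/240)·2.6²/33 = 0.00369316
  stratum B: (760/1660)²·(1 − 147/760)·2.2²/147 = 0.00556655
  stratum C: (520/1660)²·(1 − 67/520)·0.9²/67 = 0.00103346
  stratum D: (140/1660)²·(1 − 10/140)·2.5²/10 = 0.00412796
V_st = 0.0144211
V_srs = (1 − 257/1660)·7.515/257 = 0.0247141
Relative efficiency = V_srs / V_st = 0.0247141/0.0144211 = 1.7137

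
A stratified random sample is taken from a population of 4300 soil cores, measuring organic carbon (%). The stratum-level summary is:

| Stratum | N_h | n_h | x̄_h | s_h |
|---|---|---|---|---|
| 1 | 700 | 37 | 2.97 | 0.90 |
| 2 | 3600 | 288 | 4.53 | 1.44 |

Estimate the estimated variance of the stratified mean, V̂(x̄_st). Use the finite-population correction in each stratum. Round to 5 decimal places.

V̂(x̄_st) ≈ 0.00519

V̂(x̄_st) = Σ W_h² (1 − n_h/N_h) s_h²/n_h, with W_h = N_h/N and N = 4300:
  stratum 1: (700/4300)²·(1 − 37/700)·0.90²/37 = 0.000549488
  stratum 2: (3600/4300)²·(1 − 288/3600)·1.44²/288 = 0.00464289
V̂(x̄_st) = 0.00519238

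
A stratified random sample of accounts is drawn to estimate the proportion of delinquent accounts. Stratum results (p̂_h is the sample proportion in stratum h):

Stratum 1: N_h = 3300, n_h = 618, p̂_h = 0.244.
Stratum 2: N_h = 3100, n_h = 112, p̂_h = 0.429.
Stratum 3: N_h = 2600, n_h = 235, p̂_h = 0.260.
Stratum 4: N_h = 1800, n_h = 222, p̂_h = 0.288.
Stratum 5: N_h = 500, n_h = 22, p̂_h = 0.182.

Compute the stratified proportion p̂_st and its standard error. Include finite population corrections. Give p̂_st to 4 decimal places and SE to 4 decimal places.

N = 11300; stratum weights W_h = N_h/N.
p̂_st = Σ W_h p̂_h = (3300·0.244 + 3100·0.429 + 2600·0.260 + 1800·0.288 + 500·0.182)/11300 = 0.30270
V̂(p̂_st) = Σ W_h² (1 − n_h/N_h) p̂_h(1−p̂_h)/(n_h−1):
  stratum 1: (3300/11300)²·(1 − 618/3300)·0.244·0.756/617 = 2.07225e-05
  stratum 2: (3100/11300)²·(1 − 112/3100)·0.429·0.571/111 = 0.000160087
  stratum 3: (2600/11300)²·(1 − 235/2600)·0.260·0.740/234 = 3.95947e-05
  stratum 4: (1800/11300)²·(1 − 222/1800)·0.288·0.712/221 = 2.06397e-05
  stratum 5: (500/11300)²·(1 − 22/500)·0.182·0.818/21 = 1.32693e-05
V̂(p̂_st) = 0.000254313; SE = √V̂ = 0.0159472

p̂_st ≈ 0.3027, SE ≈ 0.0159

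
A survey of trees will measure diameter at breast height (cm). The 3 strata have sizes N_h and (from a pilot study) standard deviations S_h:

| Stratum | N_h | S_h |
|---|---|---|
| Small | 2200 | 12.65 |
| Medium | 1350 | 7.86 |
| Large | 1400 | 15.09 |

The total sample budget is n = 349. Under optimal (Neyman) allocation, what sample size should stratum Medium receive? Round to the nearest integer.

62

Neyman allocation: n_h = n · N_h S_h / Σ N_i S_i, with n = 349.
  stratum Small: N_h·S_h = 2200·12.65 = 27830.00
  stratum Medium: N_h·S_h = 1350·7.86 = 10611.00
  stratum Large: N_h·S_h = 1400·15.09 = 21126.00
Σ N_h S_h = 59567.00
n for stratum Medium = 349·10611.00/59567.00 = 62.169 → 62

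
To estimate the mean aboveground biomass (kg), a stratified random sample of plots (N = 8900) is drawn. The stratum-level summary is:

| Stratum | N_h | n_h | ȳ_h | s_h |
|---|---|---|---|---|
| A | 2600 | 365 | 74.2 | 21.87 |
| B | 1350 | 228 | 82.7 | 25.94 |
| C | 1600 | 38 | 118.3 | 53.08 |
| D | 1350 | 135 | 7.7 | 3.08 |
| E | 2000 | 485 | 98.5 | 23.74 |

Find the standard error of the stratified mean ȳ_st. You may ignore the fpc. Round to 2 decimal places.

SE(ȳ_st) ≈ 1.62

V̂(ȳ_st) = Σ W_h² s_h²/n_h, with W_h = N_h/N and N = 8900:
  stratum A: (2600/8900)²·21.87²/365 = 0.111833
  stratum B: (1350/8900)²·25.94²/228 = 0.0679036
  stratum C: (1600/8900)²·53.08²/38 = 2.39628
  stratum D: (1350/8900)²·3.08²/135 = 0.0016168
  stratum E: (2000/8900)²·23.74²/485 = 0.0586813
V̂(ȳ_st) = 2.63632
SE(ȳ_st) = √2.63632 = 1.62367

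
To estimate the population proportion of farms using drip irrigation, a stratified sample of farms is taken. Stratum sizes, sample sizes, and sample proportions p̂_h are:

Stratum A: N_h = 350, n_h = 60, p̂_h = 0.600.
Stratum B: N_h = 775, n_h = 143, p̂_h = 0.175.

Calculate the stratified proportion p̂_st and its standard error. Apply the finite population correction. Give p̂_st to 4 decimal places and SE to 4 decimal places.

N = 1125; stratum weights W_h = N_h/N.
p̂_st = Σ W_h p̂_h = (350·0.600 + 775·0.175)/1125 = 0.30722
V̂(p̂_st) = Σ W_h² (1 − n_h/N_h) p̂_h(1−p̂_h)/(n_h−1):
  stratum A: (350/1125)²·(1 − 60/350)·0.600·0.400/59 = 0.000326227
  stratum B: (775/1125)²·(1 − 143/775)·0.175·0.825/142 = 0.000393475
V̂(p̂_st) = 0.000719702; SE = √V̂ = 0.0268273

p̂_st ≈ 0.3072, SE ≈ 0.0268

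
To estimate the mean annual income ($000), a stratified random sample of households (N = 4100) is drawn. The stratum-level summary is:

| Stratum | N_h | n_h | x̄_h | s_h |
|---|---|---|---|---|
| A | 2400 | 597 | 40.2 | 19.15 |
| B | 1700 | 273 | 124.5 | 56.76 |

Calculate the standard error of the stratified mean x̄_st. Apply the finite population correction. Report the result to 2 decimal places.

V̂(x̄_st) = Σ W_h² (1 − n_h/N_h) s_h²/n_h, with W_h = N_h/N and N = 4100:
  stratum A: (2400/4100)²·(1 − 597/2400)·19.15²/597 = 0.158126
  stratum B: (1700/4100)²·(1 − 273/1700)·56.76²/273 = 1.70305
V̂(x̄_st) = 1.86118
SE(x̄_st) = √1.86118 = 1.36425

SE(x̄_st) ≈ 1.36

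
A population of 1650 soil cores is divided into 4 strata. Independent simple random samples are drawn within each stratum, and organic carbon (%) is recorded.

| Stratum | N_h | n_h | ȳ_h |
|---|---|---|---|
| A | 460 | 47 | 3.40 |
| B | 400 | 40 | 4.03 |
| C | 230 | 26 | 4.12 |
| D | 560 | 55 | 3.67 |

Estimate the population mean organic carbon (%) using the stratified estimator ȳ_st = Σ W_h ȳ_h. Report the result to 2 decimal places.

ȳ_st ≈ 3.74

N = Σ N_h = 1650. Stratum weights W_h = N_h/N.
ȳ_st = (460·3.40 + 400·4.03 + 230·4.12 + 560·3.67) / 1650 = 3.7447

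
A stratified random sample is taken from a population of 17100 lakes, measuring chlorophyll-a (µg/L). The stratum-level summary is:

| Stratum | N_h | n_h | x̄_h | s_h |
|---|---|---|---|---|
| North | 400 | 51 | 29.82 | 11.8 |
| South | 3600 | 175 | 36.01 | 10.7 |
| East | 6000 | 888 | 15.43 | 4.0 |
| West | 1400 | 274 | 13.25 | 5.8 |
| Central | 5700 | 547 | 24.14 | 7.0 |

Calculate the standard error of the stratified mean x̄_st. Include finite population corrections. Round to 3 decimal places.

V̂(x̄_st) = Σ W_h² (1 − n_h/N_h) s_h²/n_h, with W_h = N_h/N and N = 17100:
  stratum North: (400/17100)²·(1 − 51/400)·11.8²/51 = 0.00130343
  stratum South: (3600/17100)²·(1 − 175/3600)·10.7²/175 = 0.0275867
  stratum East: (6000/17100)²·(1 − 888/6000)·4.0²/888 = 0.00188998
  stratum West: (1400/17100)²·(1 − 274/1400)·5.8²/274 = 0.000661881
  stratum Central: (5700/17100)²·(1 − 547/5700)·7.0²/547 = 0.00899811
V̂(x̄_st) = 0.0404401
SE(x̄_st) = √0.0404401 = 0.201097

SE(x̄_st) ≈ 0.201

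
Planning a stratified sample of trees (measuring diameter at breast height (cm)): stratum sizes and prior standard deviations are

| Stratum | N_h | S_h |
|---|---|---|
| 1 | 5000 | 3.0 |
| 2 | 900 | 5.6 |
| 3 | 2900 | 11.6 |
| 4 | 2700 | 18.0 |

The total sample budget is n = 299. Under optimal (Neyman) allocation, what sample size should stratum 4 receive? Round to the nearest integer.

142

Neyman allocation: n_h = n · N_h S_h / Σ N_i S_i, with n = 299.
  stratum 1: N_h·S_h = 5000·3.0 = 15000.00
  stratum 2: N_h·S_h = 900·5.6 = 5040.00
  stratum 3: N_h·S_h = 2900·11.6 = 33640.00
  stratum 4: N_h·S_h = 2700·18.0 = 48600.00
Σ N_h S_h = 102280.00
n for stratum 4 = 299·48600.00/102280.00 = 142.075 → 142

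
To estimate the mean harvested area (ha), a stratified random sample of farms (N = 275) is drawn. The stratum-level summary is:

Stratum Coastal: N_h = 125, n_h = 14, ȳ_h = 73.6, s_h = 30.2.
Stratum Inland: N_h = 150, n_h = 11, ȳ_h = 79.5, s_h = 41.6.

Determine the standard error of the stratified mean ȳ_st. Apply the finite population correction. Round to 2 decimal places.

V̂(ȳ_st) = Σ W_h² (1 − n_h/N_h) s_h²/n_h, with W_h = N_h/N and N = 275:
  stratum Coastal: (125/275)²·(1 − 14/125)·30.2²/14 = 11.9524
  stratum Inland: (150/275)²·(1 − 11/150)·41.6²/11 = 43.3745
V̂(ȳ_st) = 55.3269
SE(ȳ_st) = √55.3269 = 7.4382

SE(ȳ_st) ≈ 7.44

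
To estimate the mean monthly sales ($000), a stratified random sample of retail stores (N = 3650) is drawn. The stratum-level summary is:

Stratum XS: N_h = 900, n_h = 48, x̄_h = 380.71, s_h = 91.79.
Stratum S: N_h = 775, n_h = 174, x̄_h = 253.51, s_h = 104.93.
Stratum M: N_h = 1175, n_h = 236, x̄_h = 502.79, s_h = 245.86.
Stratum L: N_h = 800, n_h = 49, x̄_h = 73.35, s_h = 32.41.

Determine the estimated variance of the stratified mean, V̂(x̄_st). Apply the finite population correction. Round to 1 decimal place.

V̂(x̄_st) ≈ 34.5

V̂(x̄_st) = Σ W_h² (1 − n_h/N_h) s_h²/n_h, with W_h = N_h/N and N = 3650:
  stratum XS: (900/3650)²·(1 − 48/900)·91.79²/48 = 10.1029
  stratum S: (775/3650)²·(1 − 174/775)·104.93²/174 = 2.21228
  stratum M: (1175/3650)²·(1 − 236/1175)·245.86²/236 = 21.212
  stratum L: (800/3650)²·(1 − 49/800)·32.41²/49 = 0.966732
V̂(x̄_st) = 34.4939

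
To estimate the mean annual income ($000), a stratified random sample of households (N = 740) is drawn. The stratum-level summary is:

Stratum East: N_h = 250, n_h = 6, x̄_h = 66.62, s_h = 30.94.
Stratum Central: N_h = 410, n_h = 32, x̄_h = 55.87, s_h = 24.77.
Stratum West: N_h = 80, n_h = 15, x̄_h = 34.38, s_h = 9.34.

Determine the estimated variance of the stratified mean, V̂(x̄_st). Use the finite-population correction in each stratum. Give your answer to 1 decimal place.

V̂(x̄_st) ≈ 23.3

V̂(x̄_st) = Σ W_h² (1 − n_h/N_h) s_h²/n_h, with W_h = N_h/N and N = 740:
  stratum East: (250/740)²·(1 − 6/250)·30.94²/6 = 17.7728
  stratum Central: (410/740)²·(1 − 32/410)·24.77²/32 = 5.42643
  stratum West: (80/740)²·(1 − 15/80)·9.34²/15 = 0.0552258
V̂(x̄_st) = 23.2545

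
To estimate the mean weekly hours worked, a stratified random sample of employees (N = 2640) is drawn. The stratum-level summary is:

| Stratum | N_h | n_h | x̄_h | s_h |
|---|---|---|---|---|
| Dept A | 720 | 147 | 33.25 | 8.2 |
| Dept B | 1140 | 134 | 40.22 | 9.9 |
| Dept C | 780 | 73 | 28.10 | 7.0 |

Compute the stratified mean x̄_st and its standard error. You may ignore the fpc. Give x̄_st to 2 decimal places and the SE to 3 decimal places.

x̄_st ≈ 34.74, SE ≈ 0.479

x̄_st = Σ W_h x̄_h = (720·33.25 + 1140·40.22 + 780·28.10)/2640 = 34.73818
V̂(x̄_st) = Σ W_h² s_h²/n_h, with W_h = N_h/N and N = 2640:
  stratum Dept A: (720/2640)²·8.2²/147 = 0.0340226
  stratum Dept B: (1140/2640)²·9.9²/134 = 0.136385
  stratum Dept C: (780/2640)²·7.0²/73 = 0.0585942
V̂(x̄_st) = 0.229002
SE(x̄_st) = √0.229002 = 0.478542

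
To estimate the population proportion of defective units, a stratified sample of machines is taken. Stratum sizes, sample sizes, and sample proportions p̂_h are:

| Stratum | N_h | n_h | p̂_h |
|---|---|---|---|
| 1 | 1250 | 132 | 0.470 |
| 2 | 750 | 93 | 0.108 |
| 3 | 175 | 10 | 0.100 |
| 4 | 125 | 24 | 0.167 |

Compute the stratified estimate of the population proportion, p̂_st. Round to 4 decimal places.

p̂_st ≈ 0.3073

N = 2300; stratum weights W_h = N_h/N.
p̂_st = Σ W_h p̂_h = (1250·0.470 + 750·0.108 + 175·0.100 + 125·0.167)/2300 = 0.30734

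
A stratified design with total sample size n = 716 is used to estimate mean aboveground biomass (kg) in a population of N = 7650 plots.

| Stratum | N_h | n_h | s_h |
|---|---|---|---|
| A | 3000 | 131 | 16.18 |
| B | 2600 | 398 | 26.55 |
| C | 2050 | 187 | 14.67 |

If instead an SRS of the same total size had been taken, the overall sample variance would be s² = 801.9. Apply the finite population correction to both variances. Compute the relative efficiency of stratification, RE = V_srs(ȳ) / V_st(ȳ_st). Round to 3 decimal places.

V̂(ȳ_st) = Σ W_h² (1 − n_h/N_h) s_h²/n_h, with W_h = N_h/N and N = 7650:
  stratum A: (3000/7650)²·(1 − 131/3000)·16.18²/131 = 0.29391
  stratum B: (2600/7650)²·(1 − 398/2600)·26.55²/398 = 0.173266
  stratum C: (2050/7650)²·(1 − 187/2050)·14.67²/187 = 0.0751039
V_st = 0.54228
V_srs = (1 − 716/7650)·801.9/716 = 1.01515
Relative efficiency = V_srs / V_st = 1.01515/0.54228 = 1.8720

RE ≈ 1.872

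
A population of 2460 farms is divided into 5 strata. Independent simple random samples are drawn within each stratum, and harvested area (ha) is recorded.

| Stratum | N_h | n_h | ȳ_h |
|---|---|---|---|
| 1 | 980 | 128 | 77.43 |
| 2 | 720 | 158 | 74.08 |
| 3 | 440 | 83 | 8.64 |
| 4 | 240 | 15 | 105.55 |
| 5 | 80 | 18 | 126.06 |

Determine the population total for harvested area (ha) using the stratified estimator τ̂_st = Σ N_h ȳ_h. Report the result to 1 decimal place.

τ̂_st = Σ N_h ȳ_h = 980·77.43 + 720·74.08 + 440·8.64 + 240·105.55 + 80·126.06 = 168437.4

τ̂_st ≈ 168437.4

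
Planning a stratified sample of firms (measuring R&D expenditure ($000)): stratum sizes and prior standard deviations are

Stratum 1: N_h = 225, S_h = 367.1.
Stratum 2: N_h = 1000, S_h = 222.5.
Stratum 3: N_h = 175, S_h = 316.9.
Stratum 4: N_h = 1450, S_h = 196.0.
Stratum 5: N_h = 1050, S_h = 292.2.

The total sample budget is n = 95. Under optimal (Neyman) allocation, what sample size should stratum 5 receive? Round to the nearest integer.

Neyman allocation: n_h = n · N_h S_h / Σ N_i S_i, with n = 95.
  stratum 1: N_h·S_h = 225·367.1 = 82597.50
  stratum 2: N_h·S_h = 1000·222.5 = 222500.00
  stratum 3: N_h·S_h = 175·316.9 = 55457.50
  stratum 4: N_h·S_h = 1450·196.0 = 284200.00
  stratum 5: N_h·S_h = 1050·292.2 = 306810.00
Σ N_h S_h = 951565.00
n for stratum 5 = 95·306810.00/951565.00 = 30.631 → 31

31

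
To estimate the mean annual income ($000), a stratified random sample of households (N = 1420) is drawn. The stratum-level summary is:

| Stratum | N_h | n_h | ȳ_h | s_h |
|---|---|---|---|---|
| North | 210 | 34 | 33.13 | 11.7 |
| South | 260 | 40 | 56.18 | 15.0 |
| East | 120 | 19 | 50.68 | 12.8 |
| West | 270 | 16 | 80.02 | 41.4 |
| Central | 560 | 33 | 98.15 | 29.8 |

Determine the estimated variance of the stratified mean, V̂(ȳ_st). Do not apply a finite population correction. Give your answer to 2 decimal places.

V̂(ȳ_st) ≈ 8.40

V̂(ȳ_st) = Σ W_h² s_h²/n_h, with W_h = N_h/N and N = 1420:
  stratum North: (210/1420)²·11.7²/34 = 0.0880551
  stratum South: (260/1420)²·15.0²/40 = 0.188579
  stratum East: (120/1420)²·12.8²/19 = 0.0615818
  stratum West: (270/1420)²·41.4²/16 = 3.87286
  stratum Central: (560/1420)²·29.8²/33 = 4.18522
V̂(ȳ_st) = 8.39629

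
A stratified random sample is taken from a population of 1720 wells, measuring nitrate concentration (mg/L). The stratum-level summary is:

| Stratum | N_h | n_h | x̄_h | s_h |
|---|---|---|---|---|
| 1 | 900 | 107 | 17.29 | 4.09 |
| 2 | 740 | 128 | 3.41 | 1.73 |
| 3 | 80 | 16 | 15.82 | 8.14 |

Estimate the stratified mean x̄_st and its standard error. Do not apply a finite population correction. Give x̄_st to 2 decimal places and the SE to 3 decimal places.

x̄_st = Σ W_h x̄_h = (900·17.29 + 740·3.41 + 80·15.82)/1720 = 11.25000
V̂(x̄_st) = Σ W_h² s_h²/n_h, with W_h = N_h/N and N = 1720:
  stratum 1: (900/1720)²·4.09²/107 = 0.0428047
  stratum 2: (740/1720)²·1.73²/128 = 0.00432802
  stratum 3: (80/1720)²·8.14²/16 = 0.00895884
V̂(x̄_st) = 0.0560915
SE(x̄_st) = √0.0560915 = 0.236836

x̄_st ≈ 11.25, SE ≈ 0.237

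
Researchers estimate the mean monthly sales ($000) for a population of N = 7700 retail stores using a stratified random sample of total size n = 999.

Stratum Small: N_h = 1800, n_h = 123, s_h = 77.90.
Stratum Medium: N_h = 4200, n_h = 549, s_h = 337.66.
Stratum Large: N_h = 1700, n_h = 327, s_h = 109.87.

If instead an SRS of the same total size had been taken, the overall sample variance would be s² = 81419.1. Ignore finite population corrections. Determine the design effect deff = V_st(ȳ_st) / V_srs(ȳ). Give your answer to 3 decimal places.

V̂(ȳ_st) = Σ W_h² s_h²/n_h, with W_h = N_h/N and N = 7700:
  stratum Small: (1800/7700)²·77.90²/123 = 2.69608
  stratum Medium: (4200/7700)²·337.66²/549 = 61.788
  stratum Large: (1700/7700)²·109.87²/327 = 1.7994
V_st = 66.2835
V_srs = s²/n = 81419.1/999 = 81.5006
deff = V_st / V_srs = 66.2835/81.5006 = 0.8133

deff ≈ 0.813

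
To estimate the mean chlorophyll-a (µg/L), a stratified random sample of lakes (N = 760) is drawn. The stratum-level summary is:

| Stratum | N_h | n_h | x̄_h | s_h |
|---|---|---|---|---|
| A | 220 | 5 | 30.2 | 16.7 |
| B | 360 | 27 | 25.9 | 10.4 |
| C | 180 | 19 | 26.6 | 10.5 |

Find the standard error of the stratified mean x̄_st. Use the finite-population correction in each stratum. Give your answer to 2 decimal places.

SE(x̄_st) ≈ 2.39

V̂(x̄_st) = Σ W_h² (1 − n_h/N_h) s_h²/n_h, with W_h = N_h/N and N = 760:
  stratum A: (220/760)²·(1 − 5/220)·16.7²/5 = 4.56769
  stratum B: (360/760)²·(1 − 27/360)·10.4²/27 = 0.831424
  stratum C: (180/760)²·(1 − 19/180)·10.5²/19 = 0.291136
V̂(x̄_st) = 5.69025
SE(x̄_st) = √5.69025 = 2.38543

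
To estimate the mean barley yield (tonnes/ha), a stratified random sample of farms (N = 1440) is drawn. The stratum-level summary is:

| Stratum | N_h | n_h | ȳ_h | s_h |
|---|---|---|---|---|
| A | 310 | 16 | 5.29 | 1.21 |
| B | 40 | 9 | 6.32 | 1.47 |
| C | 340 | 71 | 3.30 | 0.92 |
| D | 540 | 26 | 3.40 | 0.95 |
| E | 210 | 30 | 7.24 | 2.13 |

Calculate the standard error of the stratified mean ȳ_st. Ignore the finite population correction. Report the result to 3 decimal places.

SE(ȳ_st) ≈ 0.115

V̂(ȳ_st) = Σ W_h² s_h²/n_h, with W_h = N_h/N and N = 1440:
  stratum A: (310/1440)²·1.21²/16 = 0.00424081
  stratum B: (40/1440)²·1.47²/9 = 0.000185262
  stratum C: (340/1440)²·0.92²/71 = 0.000664584
  stratum D: (540/1440)²·0.95²/26 = 0.00488131
  stratum E: (210/1440)²·2.13²/30 = 0.00321626
V̂(ȳ_st) = 0.0131882
SE(ȳ_st) = √0.0131882 = 0.11484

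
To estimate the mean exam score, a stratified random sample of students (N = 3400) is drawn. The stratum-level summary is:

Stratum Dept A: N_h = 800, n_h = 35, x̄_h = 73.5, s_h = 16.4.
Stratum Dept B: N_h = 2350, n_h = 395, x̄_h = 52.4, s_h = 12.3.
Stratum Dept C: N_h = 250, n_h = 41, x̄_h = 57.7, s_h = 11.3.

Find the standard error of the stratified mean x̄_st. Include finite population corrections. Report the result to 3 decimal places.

SE(x̄_st) ≈ 0.757

V̂(x̄_st) = Σ W_h² (1 − n_h/N_h) s_h²/n_h, with W_h = N_h/N and N = 3400:
  stratum Dept A: (800/3400)²·(1 − 35/800)·16.4²/35 = 0.40683
  stratum Dept B: (2350/3400)²·(1 − 395/2350)·12.3²/395 = 0.152219
  stratum Dept C: (250/3400)²·(1 − 41/250)·11.3²/41 = 0.0140767
V̂(x̄_st) = 0.573126
SE(x̄_st) = √0.573126 = 0.757051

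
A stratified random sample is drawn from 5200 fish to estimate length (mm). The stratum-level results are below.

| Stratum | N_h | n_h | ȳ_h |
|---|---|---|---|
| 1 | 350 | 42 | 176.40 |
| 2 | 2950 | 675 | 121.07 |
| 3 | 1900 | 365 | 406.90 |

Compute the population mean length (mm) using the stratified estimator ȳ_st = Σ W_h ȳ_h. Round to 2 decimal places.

N = Σ N_h = 5200. Stratum weights W_h = N_h/N.
ȳ_st = (350·176.40 + 2950·121.07 + 1900·406.90) / 5200 = 229.2320

ȳ_st ≈ 229.23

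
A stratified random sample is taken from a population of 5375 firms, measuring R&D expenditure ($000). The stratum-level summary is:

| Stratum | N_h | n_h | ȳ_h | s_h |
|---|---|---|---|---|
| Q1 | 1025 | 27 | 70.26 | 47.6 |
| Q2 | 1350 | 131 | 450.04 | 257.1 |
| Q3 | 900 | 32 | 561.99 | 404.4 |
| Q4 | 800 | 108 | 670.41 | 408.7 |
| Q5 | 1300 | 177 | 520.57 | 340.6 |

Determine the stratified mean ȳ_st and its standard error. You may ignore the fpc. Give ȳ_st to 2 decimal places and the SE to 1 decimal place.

ȳ_st = Σ W_h ȳ_h = (1025·70.26 + 1350·450.04 + 900·561.99 + 800·670.41 + 1300·520.57)/5375 = 446.21963
V̂(ȳ_st) = Σ W_h² s_h²/n_h, with W_h = N_h/N and N = 5375:
  stratum Q1: (1025/5375)²·47.6²/27 = 3.05169
  stratum Q2: (1350/5375)²·257.1²/131 = 31.8305
  stratum Q3: (900/5375)²·404.4²/32 = 143.285
  stratum Q4: (800/5375)²·408.7²/108 = 34.2617
  stratum Q5: (1300/5375)²·340.6²/177 = 38.3394
V̂(ȳ_st) = 250.768
SE(ȳ_st) = √250.768 = 15.8357

ȳ_st ≈ 446.22, SE ≈ 15.8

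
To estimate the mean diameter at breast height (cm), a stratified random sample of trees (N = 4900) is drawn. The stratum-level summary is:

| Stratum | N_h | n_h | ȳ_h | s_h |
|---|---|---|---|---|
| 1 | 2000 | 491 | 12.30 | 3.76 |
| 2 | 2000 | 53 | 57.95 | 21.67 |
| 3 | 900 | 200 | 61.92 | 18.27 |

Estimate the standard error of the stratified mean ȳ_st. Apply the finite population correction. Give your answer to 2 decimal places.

SE(ȳ_st) ≈ 1.22

V̂(ȳ_st) = Σ W_h² (1 − n_h/N_h) s_h²/n_h, with W_h = N_h/N and N = 4900:
  stratum 1: (2000/4900)²·(1 − 491/2000)·3.76²/491 = 0.00361927
  stratum 2: (2000/4900)²·(1 − 53/2000)·21.67²/53 = 1.43696
  stratum 3: (900/4900)²·(1 − 200/900)·18.27²/200 = 0.0437921
V̂(ȳ_st) = 1.48437
SE(ȳ_st) = √1.48437 = 1.21835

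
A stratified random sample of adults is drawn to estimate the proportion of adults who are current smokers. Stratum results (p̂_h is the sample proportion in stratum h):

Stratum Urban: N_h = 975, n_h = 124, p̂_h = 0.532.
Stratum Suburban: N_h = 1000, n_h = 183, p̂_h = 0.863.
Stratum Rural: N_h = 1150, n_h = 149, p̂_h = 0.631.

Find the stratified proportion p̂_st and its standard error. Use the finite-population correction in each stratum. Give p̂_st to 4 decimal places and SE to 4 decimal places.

p̂_st ≈ 0.6744, SE ≈ 0.0203

N = 3125; stratum weights W_h = N_h/N.
p̂_st = Σ W_h p̂_h = (975·0.532 + 1000·0.863 + 1150·0.631)/3125 = 0.67435
V̂(p̂_st) = Σ W_h² (1 − n_h/N_h) p̂_h(1−p̂_h)/(n_h−1):
  stratum Urban: (975/3125)²·(1 − 124/975)·0.532·0.468/123 = 0.000171983
  stratum Suburban: (1000/3125)²·(1 − 183/1000)·0.863·0.137/182 = 5.43478e-05
  stratum Rural: (1150/3125)²·(1 − 149/1150)·0.631·0.369/148 = 0.00018545
V̂(p̂_st) = 0.000411781; SE = √V̂ = 0.0202924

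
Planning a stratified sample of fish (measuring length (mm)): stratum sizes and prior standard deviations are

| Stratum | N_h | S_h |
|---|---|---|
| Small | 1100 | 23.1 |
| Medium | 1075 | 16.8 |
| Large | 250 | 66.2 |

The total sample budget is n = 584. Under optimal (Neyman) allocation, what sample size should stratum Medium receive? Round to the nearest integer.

Neyman allocation: n_h = n · N_h S_h / Σ N_i S_i, with n = 584.
  stratum Small: N_h·S_h = 1100·23.1 = 25410.00
  stratum Medium: N_h·S_h = 1075·16.8 = 18060.00
  stratum Large: N_h·S_h = 250·66.2 = 16550.00
Σ N_h S_h = 60020.00
n for stratum Medium = 584·18060.00/60020.00 = 175.725 → 176

176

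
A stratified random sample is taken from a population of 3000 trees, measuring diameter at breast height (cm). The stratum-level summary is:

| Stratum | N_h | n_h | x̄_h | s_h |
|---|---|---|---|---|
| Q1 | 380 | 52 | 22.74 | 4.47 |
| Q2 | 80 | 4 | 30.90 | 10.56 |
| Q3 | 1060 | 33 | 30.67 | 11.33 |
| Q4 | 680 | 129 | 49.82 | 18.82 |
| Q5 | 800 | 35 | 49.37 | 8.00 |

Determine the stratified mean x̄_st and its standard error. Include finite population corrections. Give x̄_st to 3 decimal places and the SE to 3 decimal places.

x̄_st ≈ 38.999, SE ≈ 0.856

x̄_st = Σ W_h x̄_h = (380·22.74 + 80·30.90 + 1060·30.67 + 680·49.82 + 800·49.37)/3000 = 38.99900
V̂(x̄_st) = Σ W_h² (1 − n_h/N_h) s_h²/n_h, with W_h = N_h/N and N = 3000:
  stratum Q1: (380/3000)²·(1 − 52/380)·4.47²/52 = 0.00532141
  stratum Q2: (80/3000)²·(1 − 4/80)·10.56²/4 = 0.0188334
  stratum Q3: (1060/3000)²·(1 − 33/1060)·11.33²/33 = 0.470522
  stratum Q4: (680/3000)²·(1 − 129/680)·18.82²/129 = 0.114306
  stratum Q5: (800/3000)²·(1 − 35/800)·8.00²/35 = 0.124343
V̂(x̄_st) = 0.733325
SE(x̄_st) = √0.733325 = 0.856344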